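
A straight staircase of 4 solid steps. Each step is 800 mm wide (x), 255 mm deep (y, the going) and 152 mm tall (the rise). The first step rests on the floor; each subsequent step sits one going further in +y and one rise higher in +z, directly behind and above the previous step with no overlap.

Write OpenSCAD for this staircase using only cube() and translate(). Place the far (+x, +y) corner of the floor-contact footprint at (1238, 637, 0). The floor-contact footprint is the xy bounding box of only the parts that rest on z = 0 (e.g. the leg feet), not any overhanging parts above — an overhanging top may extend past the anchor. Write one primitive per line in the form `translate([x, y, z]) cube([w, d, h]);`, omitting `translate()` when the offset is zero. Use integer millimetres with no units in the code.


translate([438, 382, 0]) cube([800, 255, 152]);
translate([438, 637, 152]) cube([800, 255, 152]);
translate([438, 892, 304]) cube([800, 255, 152]);
translate([438, 1147, 456]) cube([800, 255, 152]);


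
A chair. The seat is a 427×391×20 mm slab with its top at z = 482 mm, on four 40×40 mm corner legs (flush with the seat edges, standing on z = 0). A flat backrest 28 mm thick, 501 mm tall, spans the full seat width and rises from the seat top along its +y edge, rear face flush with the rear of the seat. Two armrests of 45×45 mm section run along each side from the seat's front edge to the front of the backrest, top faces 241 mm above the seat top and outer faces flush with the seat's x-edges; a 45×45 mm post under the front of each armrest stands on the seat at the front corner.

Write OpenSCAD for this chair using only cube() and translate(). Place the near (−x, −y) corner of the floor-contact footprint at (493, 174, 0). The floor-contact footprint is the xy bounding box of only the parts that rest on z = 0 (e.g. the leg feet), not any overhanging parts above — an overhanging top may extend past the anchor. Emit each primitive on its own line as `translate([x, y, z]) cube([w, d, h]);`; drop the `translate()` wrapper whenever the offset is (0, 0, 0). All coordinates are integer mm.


translate([493, 174, 462]) cube([427, 391, 20]);
translate([493, 174, 0]) cube([40, 40, 462]);
translate([880, 174, 0]) cube([40, 40, 462]);
translate([493, 525, 0]) cube([40, 40, 462]);
translate([880, 525, 0]) cube([40, 40, 462]);
translate([493, 537, 482]) cube([427, 28, 501]);
translate([493, 174, 678]) cube([45, 363, 45]);
translate([875, 174, 678]) cube([45, 363, 45]);
translate([493, 174, 482]) cube([45, 45, 196]);
translate([875, 174, 482]) cube([45, 45, 196]);


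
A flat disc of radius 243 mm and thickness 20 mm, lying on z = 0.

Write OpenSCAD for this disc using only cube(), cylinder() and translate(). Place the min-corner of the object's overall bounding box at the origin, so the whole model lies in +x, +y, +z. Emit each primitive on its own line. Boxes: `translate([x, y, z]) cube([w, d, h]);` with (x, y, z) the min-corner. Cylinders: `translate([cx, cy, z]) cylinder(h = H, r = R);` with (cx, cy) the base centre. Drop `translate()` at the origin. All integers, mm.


translate([243, 243, 0]) cylinder(h = 20, r = 243);


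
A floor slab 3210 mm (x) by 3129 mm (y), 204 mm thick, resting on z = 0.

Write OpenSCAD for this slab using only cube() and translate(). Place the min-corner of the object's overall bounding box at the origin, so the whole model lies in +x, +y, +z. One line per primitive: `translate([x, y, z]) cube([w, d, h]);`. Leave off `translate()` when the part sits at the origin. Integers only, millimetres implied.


cube([3210, 3129, 204]);


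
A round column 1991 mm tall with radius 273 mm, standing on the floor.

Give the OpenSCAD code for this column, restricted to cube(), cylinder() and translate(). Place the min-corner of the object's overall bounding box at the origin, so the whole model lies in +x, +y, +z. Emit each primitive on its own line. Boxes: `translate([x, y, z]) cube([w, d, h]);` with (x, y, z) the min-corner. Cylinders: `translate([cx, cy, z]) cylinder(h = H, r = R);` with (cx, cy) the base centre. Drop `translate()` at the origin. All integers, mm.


translate([273, 273, 0]) cylinder(h = 1991, r = 273);


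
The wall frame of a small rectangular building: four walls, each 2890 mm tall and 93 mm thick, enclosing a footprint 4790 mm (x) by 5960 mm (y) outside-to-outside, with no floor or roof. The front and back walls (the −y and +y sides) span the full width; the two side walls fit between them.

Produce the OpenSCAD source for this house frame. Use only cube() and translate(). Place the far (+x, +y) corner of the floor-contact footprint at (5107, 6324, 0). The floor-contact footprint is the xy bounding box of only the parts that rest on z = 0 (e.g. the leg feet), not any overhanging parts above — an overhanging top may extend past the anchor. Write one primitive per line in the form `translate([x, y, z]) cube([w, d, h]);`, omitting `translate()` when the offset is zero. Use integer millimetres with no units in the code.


translate([317, 364, 0]) cube([4790, 93, 2890]);
translate([317, 6231, 0]) cube([4790, 93, 2890]);
translate([317, 457, 0]) cube([93, 5774, 2890]);
translate([5014, 457, 0]) cube([93, 5774, 2890]);


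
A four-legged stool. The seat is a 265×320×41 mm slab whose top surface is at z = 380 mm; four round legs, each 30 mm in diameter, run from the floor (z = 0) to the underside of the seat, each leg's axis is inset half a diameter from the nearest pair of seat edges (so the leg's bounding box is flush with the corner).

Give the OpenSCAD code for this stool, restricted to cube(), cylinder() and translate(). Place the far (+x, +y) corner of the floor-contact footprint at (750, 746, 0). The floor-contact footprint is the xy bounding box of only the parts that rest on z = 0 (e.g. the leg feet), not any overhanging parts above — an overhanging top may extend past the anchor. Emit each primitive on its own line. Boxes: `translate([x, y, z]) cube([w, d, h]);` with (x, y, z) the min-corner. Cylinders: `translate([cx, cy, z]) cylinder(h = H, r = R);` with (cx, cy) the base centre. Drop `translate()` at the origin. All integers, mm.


// leg_h = 380 - 41 = 339
translate([485, 426, 339]) cube([265, 320, 41]);
translate([500, 441, 0]) cylinder(h = 339, r = 15);
translate([735, 441, 0]) cylinder(h = 339, r = 15);
translate([500, 731, 0]) cylinder(h = 339, r = 15);
translate([735, 731, 0]) cylinder(h = 339, r = 15);


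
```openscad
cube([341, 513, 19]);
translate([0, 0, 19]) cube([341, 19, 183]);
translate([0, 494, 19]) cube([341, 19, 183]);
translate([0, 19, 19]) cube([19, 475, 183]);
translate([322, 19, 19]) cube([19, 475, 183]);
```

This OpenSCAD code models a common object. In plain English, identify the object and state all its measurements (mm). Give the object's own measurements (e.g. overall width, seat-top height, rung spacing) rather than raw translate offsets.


An open-topped rectangular box: outside dimensions 341×513×202 mm, with a uniform wall and base thickness of 19 mm. The base is a full 341×513 slab on the floor; four walls sit on top of the base. The front and back walls (the −y and +y sides) span the full width; the two side walls fit between them.


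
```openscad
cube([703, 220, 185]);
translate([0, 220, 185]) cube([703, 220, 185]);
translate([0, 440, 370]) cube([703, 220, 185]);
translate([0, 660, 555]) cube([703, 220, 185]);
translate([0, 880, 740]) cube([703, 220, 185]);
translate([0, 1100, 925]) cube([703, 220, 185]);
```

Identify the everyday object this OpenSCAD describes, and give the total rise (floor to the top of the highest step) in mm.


A staircase. The total rise is 1110 mm.

6 identical blocks, each offset up and back from the previous — a staircase. Each step is 185 mm tall and there are 6 of them, so the total rise is 6 × 185 = 1110 mm.


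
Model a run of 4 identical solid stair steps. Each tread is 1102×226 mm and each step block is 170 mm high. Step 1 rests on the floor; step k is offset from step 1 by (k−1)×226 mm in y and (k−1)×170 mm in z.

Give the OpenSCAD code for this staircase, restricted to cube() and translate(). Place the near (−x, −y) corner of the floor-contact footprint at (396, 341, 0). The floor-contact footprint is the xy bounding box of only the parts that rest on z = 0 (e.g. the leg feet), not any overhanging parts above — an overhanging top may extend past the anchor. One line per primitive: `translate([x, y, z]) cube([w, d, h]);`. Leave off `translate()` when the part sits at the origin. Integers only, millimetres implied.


translate([396, 341, 0]) cube([1102, 226, 170]);
translate([396, 567, 170]) cube([1102, 226, 170]);
translate([396, 793, 340]) cube([1102, 226, 170]);
translate([396, 1019, 510]) cube([1102, 226, 170]);


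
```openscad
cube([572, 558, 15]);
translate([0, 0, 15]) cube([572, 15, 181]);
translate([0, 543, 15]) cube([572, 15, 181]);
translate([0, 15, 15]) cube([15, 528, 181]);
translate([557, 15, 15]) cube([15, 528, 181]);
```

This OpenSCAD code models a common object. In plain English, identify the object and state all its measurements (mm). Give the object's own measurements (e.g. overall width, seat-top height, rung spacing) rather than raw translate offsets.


An open-topped rectangular box: outside dimensions 572×558×196 mm, with a uniform wall and base thickness of 15 mm. The base is a full 572×558 slab on the floor; four walls sit on top of the base. The front and back walls (the −y and +y sides) span the full width; the two side walls fit between them.


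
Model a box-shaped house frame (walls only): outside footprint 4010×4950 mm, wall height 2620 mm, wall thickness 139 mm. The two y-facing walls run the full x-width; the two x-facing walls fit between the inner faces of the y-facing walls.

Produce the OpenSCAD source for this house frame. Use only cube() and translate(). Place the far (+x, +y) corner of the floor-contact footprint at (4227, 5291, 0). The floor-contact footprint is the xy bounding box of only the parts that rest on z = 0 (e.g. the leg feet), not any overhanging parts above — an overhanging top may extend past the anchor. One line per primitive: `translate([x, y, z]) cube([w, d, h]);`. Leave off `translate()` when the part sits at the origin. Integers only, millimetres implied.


translate([217, 341, 0]) cube([4010, 139, 2620]);
translate([217, 5152, 0]) cube([4010, 139, 2620]);
translate([217, 480, 0]) cube([139, 4672, 2620]);
translate([4088, 480, 0]) cube([139, 4672, 2620]);


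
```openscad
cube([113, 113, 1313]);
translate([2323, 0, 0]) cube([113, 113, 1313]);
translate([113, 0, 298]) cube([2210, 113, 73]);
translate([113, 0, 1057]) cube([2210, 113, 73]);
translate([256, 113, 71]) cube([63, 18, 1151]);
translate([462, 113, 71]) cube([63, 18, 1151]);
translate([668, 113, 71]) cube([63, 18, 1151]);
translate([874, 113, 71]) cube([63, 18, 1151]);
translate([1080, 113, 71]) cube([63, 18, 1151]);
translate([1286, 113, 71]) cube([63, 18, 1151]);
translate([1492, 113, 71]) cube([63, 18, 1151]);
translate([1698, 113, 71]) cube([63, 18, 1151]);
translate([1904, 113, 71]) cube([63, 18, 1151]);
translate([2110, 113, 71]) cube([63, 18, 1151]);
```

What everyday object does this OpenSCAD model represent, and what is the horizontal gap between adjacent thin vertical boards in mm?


A fence section. The picket gap is 143 mm.

Two posts, two rails, 10 pickets — a fence section. Span 2210 mm holds 10 pickets of 63 mm with 11 equal gaps: ⌊(2210 − 10·63) / 11⌋ = 143 mm.


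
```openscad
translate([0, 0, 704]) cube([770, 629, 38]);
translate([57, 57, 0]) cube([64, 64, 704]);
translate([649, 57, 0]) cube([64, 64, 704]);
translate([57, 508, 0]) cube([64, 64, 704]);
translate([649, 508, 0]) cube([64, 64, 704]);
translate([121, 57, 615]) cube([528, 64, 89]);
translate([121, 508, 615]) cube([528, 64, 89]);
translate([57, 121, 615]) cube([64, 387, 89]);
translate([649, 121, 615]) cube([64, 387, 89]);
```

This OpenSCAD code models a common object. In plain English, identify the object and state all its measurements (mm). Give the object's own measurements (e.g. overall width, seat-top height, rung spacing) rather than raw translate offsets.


A table: top 770 mm (x) × 629 mm (y), 38 mm thick, upper face at z = 742 mm, on four 64×64 mm square legs, each inset 57 mm from the nearest pair of top edges from z = 0 to the bottom of the top. Four apron rails, 64 mm thick and 89 mm tall, run between adjacent legs with their top edges flush with the underside of the top and their outer faces flush with the legs' outer faces.


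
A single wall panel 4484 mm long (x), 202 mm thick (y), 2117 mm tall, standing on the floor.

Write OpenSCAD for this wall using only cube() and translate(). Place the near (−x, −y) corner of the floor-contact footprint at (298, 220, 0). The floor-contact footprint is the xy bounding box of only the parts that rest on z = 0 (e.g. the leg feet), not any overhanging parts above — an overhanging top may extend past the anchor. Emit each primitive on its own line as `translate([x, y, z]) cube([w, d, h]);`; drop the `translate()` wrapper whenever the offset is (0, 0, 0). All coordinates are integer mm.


translate([298, 220, 0]) cube([4484, 202, 2117]);


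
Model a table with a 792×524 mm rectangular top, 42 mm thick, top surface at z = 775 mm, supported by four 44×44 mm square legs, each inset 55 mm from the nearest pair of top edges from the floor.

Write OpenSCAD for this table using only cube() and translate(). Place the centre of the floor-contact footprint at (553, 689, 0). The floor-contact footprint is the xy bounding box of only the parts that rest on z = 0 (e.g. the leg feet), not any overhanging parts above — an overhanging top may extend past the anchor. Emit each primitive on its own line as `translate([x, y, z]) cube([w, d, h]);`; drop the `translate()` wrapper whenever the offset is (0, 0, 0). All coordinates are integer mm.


translate([157, 427, 733]) cube([792, 524, 42]);
translate([212, 482, 0]) cube([44, 44, 733]);
translate([850, 482, 0]) cube([44, 44, 733]);
translate([212, 852, 0]) cube([44, 44, 733]);
translate([850, 852, 0]) cube([44, 44, 733]);


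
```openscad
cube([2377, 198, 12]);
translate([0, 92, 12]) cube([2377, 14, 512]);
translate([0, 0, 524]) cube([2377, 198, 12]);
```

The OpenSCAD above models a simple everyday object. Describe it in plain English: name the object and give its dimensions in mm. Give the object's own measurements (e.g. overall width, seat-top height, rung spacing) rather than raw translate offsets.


An I-beam lying along x, 2377 mm long. Overall section height 536 mm. Two flanges 198 mm wide (y) and 12 mm thick, one on the floor and one at the top; a web 14 mm thick runs between them, centred on the flange width.


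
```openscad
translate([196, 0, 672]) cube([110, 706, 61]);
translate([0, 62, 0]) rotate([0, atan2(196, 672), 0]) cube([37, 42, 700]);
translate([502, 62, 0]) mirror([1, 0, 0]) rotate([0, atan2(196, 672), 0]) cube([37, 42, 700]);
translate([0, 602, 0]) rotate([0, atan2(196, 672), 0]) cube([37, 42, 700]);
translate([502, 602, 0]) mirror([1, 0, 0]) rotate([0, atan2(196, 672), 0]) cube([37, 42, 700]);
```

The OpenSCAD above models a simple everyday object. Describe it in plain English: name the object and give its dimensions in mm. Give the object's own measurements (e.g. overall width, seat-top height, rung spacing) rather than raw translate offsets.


A sawhorse. A 110×706×61 mm beam (x, y, z) sits on two A-frame leg pairs. Each pair is two raked legs of 37×42 mm section (42 mm along y) splaying symmetrically in x. Each leg rises 672 mm vertically over 196 mm of horizontal reach and is 700 mm long along its own axis. Every leg's outer bottom edge rests on the floor and its outer top edge meets a bottom edge of the beam — the left legs (tilting toward +x) meet the beam's −x bottom edge, the right legs (their mirror images, tilting toward −x) meet its +x bottom edge — so the leg tops tuck under the beam, the beam's underside is 672 mm above the floor, and the feet are 502 mm apart outside-to-outside with the beam centred between them. The two leg pairs are set in 62 mm from either end of the beam.


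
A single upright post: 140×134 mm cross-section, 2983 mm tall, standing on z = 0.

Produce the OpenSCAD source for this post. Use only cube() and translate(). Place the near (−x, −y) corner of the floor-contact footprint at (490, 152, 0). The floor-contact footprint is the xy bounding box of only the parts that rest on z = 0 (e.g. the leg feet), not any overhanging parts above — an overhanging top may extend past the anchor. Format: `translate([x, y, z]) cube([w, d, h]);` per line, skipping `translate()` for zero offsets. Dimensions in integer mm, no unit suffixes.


translate([490, 152, 0]) cube([140, 134, 2983]);


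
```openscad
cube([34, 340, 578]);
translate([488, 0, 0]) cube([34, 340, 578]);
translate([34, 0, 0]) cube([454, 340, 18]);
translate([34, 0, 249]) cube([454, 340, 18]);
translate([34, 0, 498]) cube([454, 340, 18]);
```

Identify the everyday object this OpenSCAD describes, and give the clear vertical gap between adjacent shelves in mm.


A bookshelf. The clear shelf gap is 231 mm.

Two tall side panels with 3 horizontal boards between them — a bookshelf. The first two shelf undersides are at z = 0 and z = 249; with shelf thickness 18, the clear gap is 249 − 0 − 18 = 231 mm.


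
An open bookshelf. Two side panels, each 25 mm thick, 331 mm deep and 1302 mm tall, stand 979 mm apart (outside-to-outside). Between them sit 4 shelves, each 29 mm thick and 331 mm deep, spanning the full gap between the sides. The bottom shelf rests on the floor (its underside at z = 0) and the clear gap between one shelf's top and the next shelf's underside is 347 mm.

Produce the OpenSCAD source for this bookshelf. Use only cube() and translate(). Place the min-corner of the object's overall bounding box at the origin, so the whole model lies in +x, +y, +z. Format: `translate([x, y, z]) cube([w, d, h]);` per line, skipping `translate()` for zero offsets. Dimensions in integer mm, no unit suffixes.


cube([25, 331, 1302]);
translate([954, 0, 0]) cube([25, 331, 1302]);
translate([25, 0, 0]) cube([929, 331, 29]);
translate([25, 0, 376]) cube([929, 331, 29]);
translate([25, 0, 752]) cube([929, 331, 29]);
translate([25, 0, 1128]) cube([929, 331, 29]);


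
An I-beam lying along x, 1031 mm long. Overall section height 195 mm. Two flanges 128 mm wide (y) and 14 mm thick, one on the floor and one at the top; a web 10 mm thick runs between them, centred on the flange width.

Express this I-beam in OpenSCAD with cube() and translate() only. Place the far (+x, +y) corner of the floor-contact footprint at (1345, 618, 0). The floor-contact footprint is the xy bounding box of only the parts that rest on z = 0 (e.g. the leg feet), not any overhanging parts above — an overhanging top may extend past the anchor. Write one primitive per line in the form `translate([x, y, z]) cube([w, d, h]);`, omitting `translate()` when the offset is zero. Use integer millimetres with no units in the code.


translate([314, 490, 0]) cube([1031, 128, 14]);
translate([314, 549, 14]) cube([1031, 10, 167]);
translate([314, 490, 181]) cube([1031, 128, 14]);


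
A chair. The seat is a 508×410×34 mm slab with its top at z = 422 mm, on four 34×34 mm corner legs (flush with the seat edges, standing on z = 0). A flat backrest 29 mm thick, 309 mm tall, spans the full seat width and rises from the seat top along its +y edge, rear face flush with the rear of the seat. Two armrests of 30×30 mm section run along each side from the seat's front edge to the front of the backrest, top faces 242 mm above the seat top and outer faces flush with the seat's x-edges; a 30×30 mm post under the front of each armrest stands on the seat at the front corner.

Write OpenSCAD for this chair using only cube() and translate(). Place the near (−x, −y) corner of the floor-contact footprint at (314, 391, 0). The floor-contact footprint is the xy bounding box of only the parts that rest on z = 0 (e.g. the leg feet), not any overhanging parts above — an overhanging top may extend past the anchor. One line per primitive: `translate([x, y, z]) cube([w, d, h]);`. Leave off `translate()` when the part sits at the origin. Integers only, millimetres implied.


// leg_h = 422 - 34 = 388
// arm post h = 242 - 30 = 212
translate([314, 391, 388]) cube([508, 410, 34]);
translate([314, 391, 0]) cube([34, 34, 388]);
translate([788, 391, 0]) cube([34, 34, 388]);
translate([314, 767, 0]) cube([34, 34, 388]);
translate([788, 767, 0]) cube([34, 34, 388]);
translate([314, 772, 422]) cube([508, 29, 309]);
translate([314, 391, 634]) cube([30, 381, 30]);
translate([792, 391, 634]) cube([30, 381, 30]);
translate([314, 391, 422]) cube([30, 30, 212]);
translate([792, 391, 422]) cube([30, 30, 212]);


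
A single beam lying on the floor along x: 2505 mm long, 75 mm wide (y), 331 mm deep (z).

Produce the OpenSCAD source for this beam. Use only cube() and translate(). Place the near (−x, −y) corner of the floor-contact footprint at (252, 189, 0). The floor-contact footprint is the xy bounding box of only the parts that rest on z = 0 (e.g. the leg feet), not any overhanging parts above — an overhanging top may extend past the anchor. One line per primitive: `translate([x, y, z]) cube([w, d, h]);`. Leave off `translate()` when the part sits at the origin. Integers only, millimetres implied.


translate([252, 189, 0]) cube([2505, 75, 331]);


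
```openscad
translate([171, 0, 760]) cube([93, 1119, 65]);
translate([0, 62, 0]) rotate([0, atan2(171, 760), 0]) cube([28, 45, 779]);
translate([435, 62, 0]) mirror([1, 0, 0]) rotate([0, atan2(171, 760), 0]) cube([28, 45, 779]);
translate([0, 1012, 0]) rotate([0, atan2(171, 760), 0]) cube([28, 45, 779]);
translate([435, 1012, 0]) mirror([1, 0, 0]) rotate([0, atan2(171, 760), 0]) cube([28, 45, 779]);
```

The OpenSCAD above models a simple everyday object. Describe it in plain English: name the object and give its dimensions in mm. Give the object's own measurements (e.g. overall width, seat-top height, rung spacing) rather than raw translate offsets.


A sawhorse. A 93×1119×65 mm beam (x, y, z) sits on two A-frame leg pairs. Each pair is two raked legs of 28×45 mm section (45 mm along y) splaying symmetrically in x. Each leg rises 760 mm vertically over 171 mm of horizontal reach and is 779 mm long along its own axis. Every leg's outer bottom edge rests on the floor and its outer top edge meets a bottom edge of the beam — the left legs (tilting toward +x) meet the beam's −x bottom edge, the right legs (their mirror images, tilting toward −x) meet its +x bottom edge — so the leg tops tuck under the beam, the beam's underside is 760 mm above the floor, and the feet are 435 mm apart outside-to-outside with the beam centred between them. The two leg pairs are set in 62 mm from either end of the beam.


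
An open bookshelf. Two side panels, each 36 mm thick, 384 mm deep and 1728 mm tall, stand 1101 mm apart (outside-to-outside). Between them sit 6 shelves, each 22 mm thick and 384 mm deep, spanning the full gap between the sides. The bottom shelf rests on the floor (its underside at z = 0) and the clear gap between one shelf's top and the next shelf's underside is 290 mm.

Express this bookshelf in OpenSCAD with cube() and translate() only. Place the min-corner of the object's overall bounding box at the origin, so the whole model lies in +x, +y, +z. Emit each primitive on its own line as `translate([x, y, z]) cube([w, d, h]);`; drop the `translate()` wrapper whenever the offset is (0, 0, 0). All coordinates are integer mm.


cube([36, 384, 1728]);
translate([1065, 0, 0]) cube([36, 384, 1728]);
translate([36, 0, 0]) cube([1029, 384, 22]);
translate([36, 0, 312]) cube([1029, 384, 22]);
translate([36, 0, 624]) cube([1029, 384, 22]);
translate([36, 0, 936]) cube([1029, 384, 22]);
translate([36, 0, 1248]) cube([1029, 384, 22]);
translate([36, 0, 1560]) cube([1029, 384, 22]);


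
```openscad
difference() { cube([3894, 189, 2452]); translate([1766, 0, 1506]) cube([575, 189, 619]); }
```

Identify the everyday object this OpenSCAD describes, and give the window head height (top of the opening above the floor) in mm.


A wall with a window opening. The window head height is 2125 mm.

A wall with a rectangular opening subtracted — a window. Sill at z = 1506, opening 619 mm tall, so the head is at 1506 + 619 = 2125 mm.


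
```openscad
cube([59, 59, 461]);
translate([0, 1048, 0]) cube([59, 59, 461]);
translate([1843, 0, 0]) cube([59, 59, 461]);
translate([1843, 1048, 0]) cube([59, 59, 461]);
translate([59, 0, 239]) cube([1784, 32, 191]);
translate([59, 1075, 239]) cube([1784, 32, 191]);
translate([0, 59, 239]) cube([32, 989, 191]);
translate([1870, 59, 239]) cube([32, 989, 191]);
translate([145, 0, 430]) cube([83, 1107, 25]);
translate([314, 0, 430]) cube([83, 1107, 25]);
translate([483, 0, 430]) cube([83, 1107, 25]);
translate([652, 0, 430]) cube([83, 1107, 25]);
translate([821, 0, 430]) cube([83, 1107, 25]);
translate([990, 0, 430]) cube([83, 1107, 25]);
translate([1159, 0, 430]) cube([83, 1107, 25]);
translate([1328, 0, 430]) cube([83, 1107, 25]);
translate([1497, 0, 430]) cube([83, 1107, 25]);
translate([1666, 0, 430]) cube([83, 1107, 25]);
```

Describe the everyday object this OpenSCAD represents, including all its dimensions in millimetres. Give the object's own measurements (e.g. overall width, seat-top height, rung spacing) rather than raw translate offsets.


A bed frame 1902 mm long (x) by 1107 mm wide (y). Four 59×59 mm corner posts, 461 mm tall, at the corners of the footprint. Four rails of 32 mm thickness and 191 mm height run between adjacent posts with their undersides at z = 239 mm, their outer faces flush with the outside of the frame (the two x-running rails run between the posts' inner faces; the two y-running rails run between the posts' inner faces). 10 slats, each 83 mm wide (x) and 25 mm thick, lie across the top of the two x-running rails, running the full 1107 mm width of the frame in y; along x they sit between the end posts with a 86 mm gap after the −x posts and between neighbouring slats, leaving 94 mm before the +x posts.


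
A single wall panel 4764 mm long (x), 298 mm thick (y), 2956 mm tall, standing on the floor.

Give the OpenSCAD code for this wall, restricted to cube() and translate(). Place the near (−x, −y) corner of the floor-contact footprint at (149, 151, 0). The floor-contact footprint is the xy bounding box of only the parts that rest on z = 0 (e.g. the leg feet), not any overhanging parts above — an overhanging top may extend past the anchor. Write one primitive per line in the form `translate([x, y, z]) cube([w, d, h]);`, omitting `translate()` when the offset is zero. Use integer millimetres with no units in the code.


translate([149, 151, 0]) cube([4764, 298, 2956]);


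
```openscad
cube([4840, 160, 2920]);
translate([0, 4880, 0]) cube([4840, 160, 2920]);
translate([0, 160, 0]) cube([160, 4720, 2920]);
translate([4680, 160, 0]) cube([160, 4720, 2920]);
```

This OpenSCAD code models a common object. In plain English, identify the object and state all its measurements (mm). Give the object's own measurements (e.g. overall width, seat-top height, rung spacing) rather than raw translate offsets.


The wall frame of a small rectangular building: four walls, each 2920 mm tall and 160 mm thick, enclosing a footprint 4840 mm (x) by 5040 mm (y) outside-to-outside, with no floor or roof. The front and back walls (the −y and +y sides) span the full width; the two side walls fit between them.


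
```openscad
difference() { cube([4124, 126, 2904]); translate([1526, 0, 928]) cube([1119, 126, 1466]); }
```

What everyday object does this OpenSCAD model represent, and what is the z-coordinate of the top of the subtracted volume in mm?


A wall with a window opening. The window head height is 2394 mm.

A wall with a rectangular opening subtracted — a window. Sill at z = 928, opening 1466 mm tall, so the head is at 928 + 1466 = 2394 mm.


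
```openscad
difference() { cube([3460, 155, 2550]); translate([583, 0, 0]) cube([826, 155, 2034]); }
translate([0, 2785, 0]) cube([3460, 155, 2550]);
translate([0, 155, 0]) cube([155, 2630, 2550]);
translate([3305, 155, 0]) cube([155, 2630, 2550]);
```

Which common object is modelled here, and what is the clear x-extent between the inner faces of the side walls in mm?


A single room. The interior width is 3150 mm.

Four walls enclosing a rectangle with a door in the front wall — a room. Outside width 3460 minus two 155 mm walls gives 3150 mm.


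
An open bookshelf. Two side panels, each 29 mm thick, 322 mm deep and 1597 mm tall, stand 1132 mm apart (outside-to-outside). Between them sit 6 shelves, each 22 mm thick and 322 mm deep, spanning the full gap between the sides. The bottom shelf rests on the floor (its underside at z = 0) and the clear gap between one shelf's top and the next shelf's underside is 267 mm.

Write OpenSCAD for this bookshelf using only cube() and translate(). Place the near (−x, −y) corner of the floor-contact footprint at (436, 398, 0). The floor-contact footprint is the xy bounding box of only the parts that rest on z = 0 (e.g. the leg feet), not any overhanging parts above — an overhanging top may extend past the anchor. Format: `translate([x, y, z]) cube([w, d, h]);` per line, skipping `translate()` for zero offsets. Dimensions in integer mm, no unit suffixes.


translate([436, 398, 0]) cube([29, 322, 1597]);
translate([1539, 398, 0]) cube([29, 322, 1597]);
translate([465, 398, 0]) cube([1074, 322, 22]);
translate([465, 398, 289]) cube([1074, 322, 22]);
translate([465, 398, 578]) cube([1074, 322, 22]);
translate([465, 398, 867]) cube([1074, 322, 22]);
translate([465, 398, 1156]) cube([1074, 322, 22]);
translate([465, 398, 1445]) cube([1074, 322, 22]);


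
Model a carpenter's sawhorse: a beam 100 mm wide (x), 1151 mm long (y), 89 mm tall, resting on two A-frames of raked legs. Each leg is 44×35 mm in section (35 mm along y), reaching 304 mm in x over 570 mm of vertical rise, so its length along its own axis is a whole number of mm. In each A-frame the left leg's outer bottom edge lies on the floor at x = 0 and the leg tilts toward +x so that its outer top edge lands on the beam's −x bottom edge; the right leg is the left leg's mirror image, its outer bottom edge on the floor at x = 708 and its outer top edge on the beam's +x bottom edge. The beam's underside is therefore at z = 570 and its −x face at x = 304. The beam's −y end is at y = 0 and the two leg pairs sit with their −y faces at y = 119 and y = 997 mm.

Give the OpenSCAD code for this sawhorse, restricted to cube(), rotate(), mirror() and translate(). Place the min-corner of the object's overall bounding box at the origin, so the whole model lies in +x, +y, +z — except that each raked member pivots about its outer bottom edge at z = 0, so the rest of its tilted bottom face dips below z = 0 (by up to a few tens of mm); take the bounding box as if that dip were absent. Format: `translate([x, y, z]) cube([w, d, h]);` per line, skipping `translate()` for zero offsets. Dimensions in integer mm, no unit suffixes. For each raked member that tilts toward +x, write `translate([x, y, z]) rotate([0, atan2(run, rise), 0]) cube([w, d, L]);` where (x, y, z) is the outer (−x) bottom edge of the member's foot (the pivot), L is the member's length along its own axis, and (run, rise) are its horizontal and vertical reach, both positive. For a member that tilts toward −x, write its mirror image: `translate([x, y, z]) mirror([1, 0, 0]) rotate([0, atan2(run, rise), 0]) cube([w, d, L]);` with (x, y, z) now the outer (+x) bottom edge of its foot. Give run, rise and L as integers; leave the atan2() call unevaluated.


// leg length = √(304² + 570²) = 646
// right-leg outer foot x = 2·304 + 100 = 708
// beam min-corner = (304, 0, 570)
translate([304, 0, 570]) cube([100, 1151, 89]);
translate([0, 119, 0]) rotate([0, atan2(304, 570), 0]) cube([44, 35, 646]);
translate([708, 119, 0]) mirror([1, 0, 0]) rotate([0, atan2(304, 570), 0]) cube([44, 35, 646]);
translate([0, 997, 0]) rotate([0, atan2(304, 570), 0]) cube([44, 35, 646]);
translate([708, 997, 0]) mirror([1, 0, 0]) rotate([0, atan2(304, 570), 0]) cube([44, 35, 646]);


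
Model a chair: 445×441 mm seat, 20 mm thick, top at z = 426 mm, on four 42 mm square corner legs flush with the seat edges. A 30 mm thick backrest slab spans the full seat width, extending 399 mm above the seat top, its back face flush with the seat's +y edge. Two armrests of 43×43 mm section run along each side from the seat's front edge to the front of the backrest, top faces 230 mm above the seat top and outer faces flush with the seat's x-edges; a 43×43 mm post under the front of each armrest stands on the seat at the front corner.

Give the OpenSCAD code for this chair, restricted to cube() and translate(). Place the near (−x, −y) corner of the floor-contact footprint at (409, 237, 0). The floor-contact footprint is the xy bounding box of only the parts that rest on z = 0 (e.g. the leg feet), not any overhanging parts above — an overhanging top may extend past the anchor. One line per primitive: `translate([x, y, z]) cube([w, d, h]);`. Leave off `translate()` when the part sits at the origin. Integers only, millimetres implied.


translate([409, 237, 406]) cube([445, 441, 20]);
translate([409, 237, 0]) cube([42, 42, 406]);
translate([812, 237, 0]) cube([42, 42, 406]);
translate([409, 636, 0]) cube([42, 42, 406]);
translate([812, 636, 0]) cube([42, 42, 406]);
translate([409, 648, 426]) cube([445, 30, 399]);
translate([409, 237, 613]) cube([43, 411, 43]);
translate([811, 237, 613]) cube([43, 411, 43]);
translate([409, 237, 426]) cube([43, 43, 187]);
translate([811, 237, 426]) cube([43, 43, 187]);


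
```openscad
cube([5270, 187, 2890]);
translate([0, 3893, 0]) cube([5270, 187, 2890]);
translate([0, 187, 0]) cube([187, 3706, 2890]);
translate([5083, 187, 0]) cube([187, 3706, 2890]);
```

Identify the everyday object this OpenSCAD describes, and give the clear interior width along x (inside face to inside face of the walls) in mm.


A house (or room) frame. The interior width is 4896 mm.

Four 2890 mm walls enclosing a rectangle with no floor or roof — a room or house frame. Outside width is 5270 mm and wall thickness is 187 mm, so the interior width is 5270 − 2 × 187 = 4896 mm.


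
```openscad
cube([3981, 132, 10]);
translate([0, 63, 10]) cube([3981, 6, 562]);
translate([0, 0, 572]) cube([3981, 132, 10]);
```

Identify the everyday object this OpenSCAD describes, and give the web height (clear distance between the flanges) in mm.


An I-beam. The web height is 562 mm.

Two wide flanges with a thin centred web — an I-beam. Overall 582 mm minus two 10 mm flanges gives a web of 582 − 2·10 = 562 mm.


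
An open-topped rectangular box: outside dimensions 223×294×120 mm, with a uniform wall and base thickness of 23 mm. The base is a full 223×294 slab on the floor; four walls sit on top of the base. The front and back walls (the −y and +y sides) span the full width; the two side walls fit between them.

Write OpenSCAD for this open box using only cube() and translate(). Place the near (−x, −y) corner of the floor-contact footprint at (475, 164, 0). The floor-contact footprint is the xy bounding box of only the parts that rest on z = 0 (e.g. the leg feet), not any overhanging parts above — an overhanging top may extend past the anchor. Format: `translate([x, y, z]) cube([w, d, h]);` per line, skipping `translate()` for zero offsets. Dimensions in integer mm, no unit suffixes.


translate([475, 164, 0]) cube([223, 294, 23]);
translate([475, 164, 23]) cube([223, 23, 97]);
translate([475, 435, 23]) cube([223, 23, 97]);
translate([475, 187, 23]) cube([23, 248, 97]);
translate([675, 187, 23]) cube([23, 248, 97]);


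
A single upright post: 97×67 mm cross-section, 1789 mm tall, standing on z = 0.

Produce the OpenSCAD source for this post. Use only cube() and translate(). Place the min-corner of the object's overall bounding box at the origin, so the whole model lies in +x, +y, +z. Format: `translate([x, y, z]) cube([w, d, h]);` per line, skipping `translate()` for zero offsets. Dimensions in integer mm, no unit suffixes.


cube([97, 67, 1789]);


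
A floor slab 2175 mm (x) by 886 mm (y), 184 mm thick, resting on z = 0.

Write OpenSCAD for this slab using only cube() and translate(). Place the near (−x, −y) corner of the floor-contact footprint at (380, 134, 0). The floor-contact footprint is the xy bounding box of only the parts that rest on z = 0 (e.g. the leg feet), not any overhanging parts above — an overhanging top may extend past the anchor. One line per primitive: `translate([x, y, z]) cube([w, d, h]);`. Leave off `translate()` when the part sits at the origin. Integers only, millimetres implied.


translate([380, 134, 0]) cube([2175, 886, 184]);


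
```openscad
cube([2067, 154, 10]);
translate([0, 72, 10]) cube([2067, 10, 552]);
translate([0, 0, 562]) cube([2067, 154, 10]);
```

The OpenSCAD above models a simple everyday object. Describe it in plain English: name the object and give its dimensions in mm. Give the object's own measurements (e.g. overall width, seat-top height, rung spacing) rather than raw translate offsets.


An I-beam lying along x, 2067 mm long. Overall section height 572 mm. Two flanges 154 mm wide (y) and 10 mm thick, one on the floor and one at the top; a web 10 mm thick runs between them, centred on the flange width.


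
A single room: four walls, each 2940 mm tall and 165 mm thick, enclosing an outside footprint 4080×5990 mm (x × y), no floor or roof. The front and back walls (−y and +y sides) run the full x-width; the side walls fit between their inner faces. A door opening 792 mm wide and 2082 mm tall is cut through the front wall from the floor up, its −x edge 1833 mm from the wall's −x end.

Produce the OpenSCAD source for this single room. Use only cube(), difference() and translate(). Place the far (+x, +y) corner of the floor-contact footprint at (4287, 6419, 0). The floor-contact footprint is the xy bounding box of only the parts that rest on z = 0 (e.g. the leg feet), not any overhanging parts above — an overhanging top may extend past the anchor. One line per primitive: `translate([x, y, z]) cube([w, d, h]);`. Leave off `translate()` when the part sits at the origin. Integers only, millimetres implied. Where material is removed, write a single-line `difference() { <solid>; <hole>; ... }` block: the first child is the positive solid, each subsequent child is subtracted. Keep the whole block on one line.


difference() { translate([207, 429, 0]) cube([4080, 165, 2940]); translate([2040, 429, 0]) cube([792, 165, 2082]); }
translate([207, 6254, 0]) cube([4080, 165, 2940]);
translate([207, 594, 0]) cube([165, 5660, 2940]);
translate([4122, 594, 0]) cube([165, 5660, 2940]);


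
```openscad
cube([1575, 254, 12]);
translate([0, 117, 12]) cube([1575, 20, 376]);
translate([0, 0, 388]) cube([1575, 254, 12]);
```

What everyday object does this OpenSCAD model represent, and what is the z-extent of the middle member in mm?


An I-beam. The web height is 376 mm.

Two wide flanges with a thin centred web — an I-beam. Overall 400 mm minus two 12 mm flanges gives a web of 400 − 2·12 = 376 mm.


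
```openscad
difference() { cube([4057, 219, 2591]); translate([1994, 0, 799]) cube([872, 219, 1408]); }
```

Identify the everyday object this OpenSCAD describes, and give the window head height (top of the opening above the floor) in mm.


A wall with a window opening. The window head height is 2207 mm.

A wall with a rectangular opening subtracted — a window. Sill at z = 799, opening 1408 mm tall, so the head is at 799 + 1408 = 2207 mm.


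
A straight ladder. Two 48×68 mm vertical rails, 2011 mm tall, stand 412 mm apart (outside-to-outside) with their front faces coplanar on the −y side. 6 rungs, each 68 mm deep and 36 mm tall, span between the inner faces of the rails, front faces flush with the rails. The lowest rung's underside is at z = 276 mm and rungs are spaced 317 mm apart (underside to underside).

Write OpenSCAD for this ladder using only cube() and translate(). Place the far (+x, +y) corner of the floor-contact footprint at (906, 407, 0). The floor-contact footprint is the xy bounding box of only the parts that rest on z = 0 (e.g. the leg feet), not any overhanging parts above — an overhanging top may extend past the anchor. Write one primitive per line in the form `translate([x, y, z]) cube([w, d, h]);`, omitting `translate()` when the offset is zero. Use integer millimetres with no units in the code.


translate([494, 339, 0]) cube([48, 68, 2011]);
translate([858, 339, 0]) cube([48, 68, 2011]);
translate([542, 339, 276]) cube([316, 68, 36]);
translate([542, 339, 593]) cube([316, 68, 36]);
translate([542, 339, 910]) cube([316, 68, 36]);
translate([542, 339, 1227]) cube([316, 68, 36]);
translate([542, 339, 1544]) cube([316, 68, 36]);
translate([542, 339, 1861]) cube([316, 68, 36]);
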